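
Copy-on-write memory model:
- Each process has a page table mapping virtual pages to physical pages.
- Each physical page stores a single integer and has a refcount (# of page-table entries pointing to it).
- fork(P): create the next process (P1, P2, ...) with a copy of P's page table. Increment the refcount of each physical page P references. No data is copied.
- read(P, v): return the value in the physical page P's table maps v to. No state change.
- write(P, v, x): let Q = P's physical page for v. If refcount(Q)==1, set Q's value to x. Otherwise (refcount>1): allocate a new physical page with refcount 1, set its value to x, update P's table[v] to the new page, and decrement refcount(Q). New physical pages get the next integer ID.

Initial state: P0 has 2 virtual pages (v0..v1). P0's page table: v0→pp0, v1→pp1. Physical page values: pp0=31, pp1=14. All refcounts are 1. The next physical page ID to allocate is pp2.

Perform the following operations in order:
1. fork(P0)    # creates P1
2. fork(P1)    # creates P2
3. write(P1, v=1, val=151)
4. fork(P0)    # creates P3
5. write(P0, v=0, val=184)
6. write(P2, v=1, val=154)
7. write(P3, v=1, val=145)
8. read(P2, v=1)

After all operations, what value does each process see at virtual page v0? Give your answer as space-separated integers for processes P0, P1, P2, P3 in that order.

Answer: 184 31 31 31

Derivation:
Op 1: fork(P0) -> P1. 2 ppages; refcounts: pp0:2 pp1:2
Op 2: fork(P1) -> P2. 2 ppages; refcounts: pp0:3 pp1:3
Op 3: write(P1, v1, 151). refcount(pp1)=3>1 -> COPY to pp2. 3 ppages; refcounts: pp0:3 pp1:2 pp2:1
Op 4: fork(P0) -> P3. 3 ppages; refcounts: pp0:4 pp1:3 pp2:1
Op 5: write(P0, v0, 184). refcount(pp0)=4>1 -> COPY to pp3. 4 ppages; refcounts: pp0:3 pp1:3 pp2:1 pp3:1
Op 6: write(P2, v1, 154). refcount(pp1)=3>1 -> COPY to pp4. 5 ppages; refcounts: pp0:3 pp1:2 pp2:1 pp3:1 pp4:1
Op 7: write(P3, v1, 145). refcount(pp1)=2>1 -> COPY to pp5. 6 ppages; refcounts: pp0:3 pp1:1 pp2:1 pp3:1 pp4:1 pp5:1
Op 8: read(P2, v1) -> 154. No state change.
P0: v0 -> pp3 = 184
P1: v0 -> pp0 = 31
P2: v0 -> pp0 = 31
P3: v0 -> pp0 = 31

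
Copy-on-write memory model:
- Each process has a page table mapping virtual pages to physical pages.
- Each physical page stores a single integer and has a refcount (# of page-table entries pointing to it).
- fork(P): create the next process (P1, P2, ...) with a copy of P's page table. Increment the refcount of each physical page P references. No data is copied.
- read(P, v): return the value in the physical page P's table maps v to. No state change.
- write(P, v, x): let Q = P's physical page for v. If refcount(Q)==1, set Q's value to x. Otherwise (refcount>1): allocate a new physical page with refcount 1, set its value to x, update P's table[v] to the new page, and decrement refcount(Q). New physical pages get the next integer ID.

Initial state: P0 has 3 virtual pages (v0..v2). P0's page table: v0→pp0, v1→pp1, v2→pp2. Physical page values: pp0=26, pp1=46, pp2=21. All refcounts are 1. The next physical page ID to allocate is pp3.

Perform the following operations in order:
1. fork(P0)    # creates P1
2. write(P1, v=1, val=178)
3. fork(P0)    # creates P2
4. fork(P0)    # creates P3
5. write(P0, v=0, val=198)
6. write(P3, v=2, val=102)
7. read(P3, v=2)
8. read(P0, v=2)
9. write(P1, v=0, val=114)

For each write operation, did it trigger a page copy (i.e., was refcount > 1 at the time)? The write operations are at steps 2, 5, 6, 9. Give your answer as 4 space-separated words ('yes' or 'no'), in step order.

Op 1: fork(P0) -> P1. 3 ppages; refcounts: pp0:2 pp1:2 pp2:2
Op 2: write(P1, v1, 178). refcount(pp1)=2>1 -> COPY to pp3. 4 ppages; refcounts: pp0:2 pp1:1 pp2:2 pp3:1
Op 3: fork(P0) -> P2. 4 ppages; refcounts: pp0:3 pp1:2 pp2:3 pp3:1
Op 4: fork(P0) -> P3. 4 ppages; refcounts: pp0:4 pp1:3 pp2:4 pp3:1
Op 5: write(P0, v0, 198). refcount(pp0)=4>1 -> COPY to pp4. 5 ppages; refcounts: pp0:3 pp1:3 pp2:4 pp3:1 pp4:1
Op 6: write(P3, v2, 102). refcount(pp2)=4>1 -> COPY to pp5. 6 ppages; refcounts: pp0:3 pp1:3 pp2:3 pp3:1 pp4:1 pp5:1
Op 7: read(P3, v2) -> 102. No state change.
Op 8: read(P0, v2) -> 21. No state change.
Op 9: write(P1, v0, 114). refcount(pp0)=3>1 -> COPY to pp6. 7 ppages; refcounts: pp0:2 pp1:3 pp2:3 pp3:1 pp4:1 pp5:1 pp6:1

yes yes yes yes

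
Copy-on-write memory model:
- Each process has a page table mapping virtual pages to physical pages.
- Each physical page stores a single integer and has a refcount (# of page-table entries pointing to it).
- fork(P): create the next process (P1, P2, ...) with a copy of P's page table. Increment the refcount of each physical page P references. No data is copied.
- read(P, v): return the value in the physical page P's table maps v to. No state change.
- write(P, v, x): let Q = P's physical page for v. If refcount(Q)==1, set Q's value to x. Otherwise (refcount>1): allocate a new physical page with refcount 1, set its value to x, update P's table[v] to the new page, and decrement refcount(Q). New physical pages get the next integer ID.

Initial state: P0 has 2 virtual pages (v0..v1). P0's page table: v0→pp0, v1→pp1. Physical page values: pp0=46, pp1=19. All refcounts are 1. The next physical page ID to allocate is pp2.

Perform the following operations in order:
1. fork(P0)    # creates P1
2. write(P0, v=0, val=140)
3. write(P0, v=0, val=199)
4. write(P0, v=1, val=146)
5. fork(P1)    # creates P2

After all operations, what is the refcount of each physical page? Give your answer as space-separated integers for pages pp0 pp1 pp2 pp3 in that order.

Op 1: fork(P0) -> P1. 2 ppages; refcounts: pp0:2 pp1:2
Op 2: write(P0, v0, 140). refcount(pp0)=2>1 -> COPY to pp2. 3 ppages; refcounts: pp0:1 pp1:2 pp2:1
Op 3: write(P0, v0, 199). refcount(pp2)=1 -> write in place. 3 ppages; refcounts: pp0:1 pp1:2 pp2:1
Op 4: write(P0, v1, 146). refcount(pp1)=2>1 -> COPY to pp3. 4 ppages; refcounts: pp0:1 pp1:1 pp2:1 pp3:1
Op 5: fork(P1) -> P2. 4 ppages; refcounts: pp0:2 pp1:2 pp2:1 pp3:1

Answer: 2 2 1 1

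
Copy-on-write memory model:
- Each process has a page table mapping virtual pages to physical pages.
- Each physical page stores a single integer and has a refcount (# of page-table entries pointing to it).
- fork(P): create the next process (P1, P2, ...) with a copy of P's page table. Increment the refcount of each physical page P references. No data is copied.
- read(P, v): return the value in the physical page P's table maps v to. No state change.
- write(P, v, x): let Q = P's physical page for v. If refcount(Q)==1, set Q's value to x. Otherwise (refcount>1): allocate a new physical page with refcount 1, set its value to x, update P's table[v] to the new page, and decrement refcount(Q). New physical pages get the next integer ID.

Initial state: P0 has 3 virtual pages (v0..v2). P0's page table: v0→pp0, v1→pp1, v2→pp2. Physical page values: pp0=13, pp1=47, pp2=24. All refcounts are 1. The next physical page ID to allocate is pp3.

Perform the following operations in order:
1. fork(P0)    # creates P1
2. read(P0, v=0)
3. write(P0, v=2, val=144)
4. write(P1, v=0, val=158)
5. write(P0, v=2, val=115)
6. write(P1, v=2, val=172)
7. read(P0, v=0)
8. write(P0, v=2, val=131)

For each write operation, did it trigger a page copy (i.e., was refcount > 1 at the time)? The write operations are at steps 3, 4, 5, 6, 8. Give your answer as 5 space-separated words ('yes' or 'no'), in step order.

Op 1: fork(P0) -> P1. 3 ppages; refcounts: pp0:2 pp1:2 pp2:2
Op 2: read(P0, v0) -> 13. No state change.
Op 3: write(P0, v2, 144). refcount(pp2)=2>1 -> COPY to pp3. 4 ppages; refcounts: pp0:2 pp1:2 pp2:1 pp3:1
Op 4: write(P1, v0, 158). refcount(pp0)=2>1 -> COPY to pp4. 5 ppages; refcounts: pp0:1 pp1:2 pp2:1 pp3:1 pp4:1
Op 5: write(P0, v2, 115). refcount(pp3)=1 -> write in place. 5 ppages; refcounts: pp0:1 pp1:2 pp2:1 pp3:1 pp4:1
Op 6: write(P1, v2, 172). refcount(pp2)=1 -> write in place. 5 ppages; refcounts: pp0:1 pp1:2 pp2:1 pp3:1 pp4:1
Op 7: read(P0, v0) -> 13. No state change.
Op 8: write(P0, v2, 131). refcount(pp3)=1 -> write in place. 5 ppages; refcounts: pp0:1 pp1:2 pp2:1 pp3:1 pp4:1

yes yes no no no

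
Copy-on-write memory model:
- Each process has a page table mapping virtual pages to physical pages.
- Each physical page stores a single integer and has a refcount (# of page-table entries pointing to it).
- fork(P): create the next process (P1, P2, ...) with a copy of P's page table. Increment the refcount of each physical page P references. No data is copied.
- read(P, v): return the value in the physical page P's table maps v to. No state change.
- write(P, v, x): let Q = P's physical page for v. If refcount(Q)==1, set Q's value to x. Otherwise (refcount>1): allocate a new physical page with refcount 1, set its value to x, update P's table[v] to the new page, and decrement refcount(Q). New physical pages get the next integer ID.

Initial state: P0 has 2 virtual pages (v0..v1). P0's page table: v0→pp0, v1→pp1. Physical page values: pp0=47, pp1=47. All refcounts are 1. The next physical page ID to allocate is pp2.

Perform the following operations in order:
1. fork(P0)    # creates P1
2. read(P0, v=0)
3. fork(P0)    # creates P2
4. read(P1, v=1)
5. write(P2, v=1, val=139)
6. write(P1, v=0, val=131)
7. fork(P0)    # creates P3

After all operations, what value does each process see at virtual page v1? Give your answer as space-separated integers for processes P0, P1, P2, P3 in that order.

Op 1: fork(P0) -> P1. 2 ppages; refcounts: pp0:2 pp1:2
Op 2: read(P0, v0) -> 47. No state change.
Op 3: fork(P0) -> P2. 2 ppages; refcounts: pp0:3 pp1:3
Op 4: read(P1, v1) -> 47. No state change.
Op 5: write(P2, v1, 139). refcount(pp1)=3>1 -> COPY to pp2. 3 ppages; refcounts: pp0:3 pp1:2 pp2:1
Op 6: write(P1, v0, 131). refcount(pp0)=3>1 -> COPY to pp3. 4 ppages; refcounts: pp0:2 pp1:2 pp2:1 pp3:1
Op 7: fork(P0) -> P3. 4 ppages; refcounts: pp0:3 pp1:3 pp2:1 pp3:1
P0: v1 -> pp1 = 47
P1: v1 -> pp1 = 47
P2: v1 -> pp2 = 139
P3: v1 -> pp1 = 47

Answer: 47 47 139 47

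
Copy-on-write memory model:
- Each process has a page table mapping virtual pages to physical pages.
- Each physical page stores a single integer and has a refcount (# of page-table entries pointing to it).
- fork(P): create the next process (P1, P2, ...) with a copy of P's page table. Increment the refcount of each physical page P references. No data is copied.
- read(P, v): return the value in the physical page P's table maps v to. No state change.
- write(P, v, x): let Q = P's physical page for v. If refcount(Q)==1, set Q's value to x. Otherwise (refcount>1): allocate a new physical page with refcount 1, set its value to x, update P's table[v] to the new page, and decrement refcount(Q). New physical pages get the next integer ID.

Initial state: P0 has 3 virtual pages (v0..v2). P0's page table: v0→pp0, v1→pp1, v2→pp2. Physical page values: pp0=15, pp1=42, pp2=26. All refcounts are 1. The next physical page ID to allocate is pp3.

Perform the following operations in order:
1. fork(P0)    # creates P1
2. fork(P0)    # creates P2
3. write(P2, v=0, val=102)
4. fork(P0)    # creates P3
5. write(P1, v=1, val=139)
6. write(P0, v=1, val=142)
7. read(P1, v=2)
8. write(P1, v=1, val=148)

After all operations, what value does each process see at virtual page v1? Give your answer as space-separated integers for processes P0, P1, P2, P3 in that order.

Answer: 142 148 42 42

Derivation:
Op 1: fork(P0) -> P1. 3 ppages; refcounts: pp0:2 pp1:2 pp2:2
Op 2: fork(P0) -> P2. 3 ppages; refcounts: pp0:3 pp1:3 pp2:3
Op 3: write(P2, v0, 102). refcount(pp0)=3>1 -> COPY to pp3. 4 ppages; refcounts: pp0:2 pp1:3 pp2:3 pp3:1
Op 4: fork(P0) -> P3. 4 ppages; refcounts: pp0:3 pp1:4 pp2:4 pp3:1
Op 5: write(P1, v1, 139). refcount(pp1)=4>1 -> COPY to pp4. 5 ppages; refcounts: pp0:3 pp1:3 pp2:4 pp3:1 pp4:1
Op 6: write(P0, v1, 142). refcount(pp1)=3>1 -> COPY to pp5. 6 ppages; refcounts: pp0:3 pp1:2 pp2:4 pp3:1 pp4:1 pp5:1
Op 7: read(P1, v2) -> 26. No state change.
Op 8: write(P1, v1, 148). refcount(pp4)=1 -> write in place. 6 ppages; refcounts: pp0:3 pp1:2 pp2:4 pp3:1 pp4:1 pp5:1
P0: v1 -> pp5 = 142
P1: v1 -> pp4 = 148
P2: v1 -> pp1 = 42
P3: v1 -> pp1 = 42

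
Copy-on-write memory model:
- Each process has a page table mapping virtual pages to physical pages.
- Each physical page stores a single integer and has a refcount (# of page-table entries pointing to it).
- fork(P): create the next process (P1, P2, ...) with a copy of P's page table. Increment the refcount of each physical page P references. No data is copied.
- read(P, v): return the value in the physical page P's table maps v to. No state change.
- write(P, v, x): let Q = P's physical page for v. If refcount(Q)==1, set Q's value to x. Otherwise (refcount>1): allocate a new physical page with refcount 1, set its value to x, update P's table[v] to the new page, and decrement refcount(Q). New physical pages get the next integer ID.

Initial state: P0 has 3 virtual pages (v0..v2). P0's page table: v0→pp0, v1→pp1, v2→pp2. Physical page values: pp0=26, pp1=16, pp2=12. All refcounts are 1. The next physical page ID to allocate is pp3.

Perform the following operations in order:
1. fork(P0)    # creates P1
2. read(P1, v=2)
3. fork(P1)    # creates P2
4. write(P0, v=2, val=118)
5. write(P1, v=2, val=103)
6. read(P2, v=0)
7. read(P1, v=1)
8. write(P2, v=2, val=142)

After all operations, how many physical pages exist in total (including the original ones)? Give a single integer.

Answer: 5

Derivation:
Op 1: fork(P0) -> P1. 3 ppages; refcounts: pp0:2 pp1:2 pp2:2
Op 2: read(P1, v2) -> 12. No state change.
Op 3: fork(P1) -> P2. 3 ppages; refcounts: pp0:3 pp1:3 pp2:3
Op 4: write(P0, v2, 118). refcount(pp2)=3>1 -> COPY to pp3. 4 ppages; refcounts: pp0:3 pp1:3 pp2:2 pp3:1
Op 5: write(P1, v2, 103). refcount(pp2)=2>1 -> COPY to pp4. 5 ppages; refcounts: pp0:3 pp1:3 pp2:1 pp3:1 pp4:1
Op 6: read(P2, v0) -> 26. No state change.
Op 7: read(P1, v1) -> 16. No state change.
Op 8: write(P2, v2, 142). refcount(pp2)=1 -> write in place. 5 ppages; refcounts: pp0:3 pp1:3 pp2:1 pp3:1 pp4:1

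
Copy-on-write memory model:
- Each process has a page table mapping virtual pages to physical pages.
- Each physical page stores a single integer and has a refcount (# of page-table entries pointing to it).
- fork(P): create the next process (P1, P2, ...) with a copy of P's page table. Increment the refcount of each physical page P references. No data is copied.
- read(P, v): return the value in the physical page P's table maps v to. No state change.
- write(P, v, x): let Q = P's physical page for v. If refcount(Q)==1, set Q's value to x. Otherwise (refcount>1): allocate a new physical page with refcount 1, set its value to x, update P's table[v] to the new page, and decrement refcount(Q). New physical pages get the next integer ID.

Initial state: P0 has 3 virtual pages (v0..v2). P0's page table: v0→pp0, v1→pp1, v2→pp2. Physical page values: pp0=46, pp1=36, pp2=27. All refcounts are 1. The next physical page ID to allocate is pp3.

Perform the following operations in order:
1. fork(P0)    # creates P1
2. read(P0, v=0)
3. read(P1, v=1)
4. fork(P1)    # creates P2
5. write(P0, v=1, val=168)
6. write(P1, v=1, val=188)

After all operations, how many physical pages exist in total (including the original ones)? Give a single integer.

Answer: 5

Derivation:
Op 1: fork(P0) -> P1. 3 ppages; refcounts: pp0:2 pp1:2 pp2:2
Op 2: read(P0, v0) -> 46. No state change.
Op 3: read(P1, v1) -> 36. No state change.
Op 4: fork(P1) -> P2. 3 ppages; refcounts: pp0:3 pp1:3 pp2:3
Op 5: write(P0, v1, 168). refcount(pp1)=3>1 -> COPY to pp3. 4 ppages; refcounts: pp0:3 pp1:2 pp2:3 pp3:1
Op 6: write(P1, v1, 188). refcount(pp1)=2>1 -> COPY to pp4. 5 ppages; refcounts: pp0:3 pp1:1 pp2:3 pp3:1 pp4:1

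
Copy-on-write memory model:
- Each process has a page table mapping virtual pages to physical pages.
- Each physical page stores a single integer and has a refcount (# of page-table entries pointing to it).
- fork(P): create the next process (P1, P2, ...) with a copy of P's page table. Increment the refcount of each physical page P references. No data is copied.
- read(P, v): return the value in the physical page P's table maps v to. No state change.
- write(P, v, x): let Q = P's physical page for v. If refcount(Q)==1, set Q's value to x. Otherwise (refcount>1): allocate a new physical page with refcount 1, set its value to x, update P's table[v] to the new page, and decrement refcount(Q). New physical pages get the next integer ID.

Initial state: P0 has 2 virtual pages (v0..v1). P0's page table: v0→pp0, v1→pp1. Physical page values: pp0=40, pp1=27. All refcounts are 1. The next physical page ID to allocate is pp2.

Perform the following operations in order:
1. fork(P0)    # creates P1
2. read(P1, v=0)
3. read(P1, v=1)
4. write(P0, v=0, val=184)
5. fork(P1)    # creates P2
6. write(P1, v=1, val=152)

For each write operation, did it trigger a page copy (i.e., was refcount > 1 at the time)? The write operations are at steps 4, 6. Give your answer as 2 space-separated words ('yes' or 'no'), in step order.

Op 1: fork(P0) -> P1. 2 ppages; refcounts: pp0:2 pp1:2
Op 2: read(P1, v0) -> 40. No state change.
Op 3: read(P1, v1) -> 27. No state change.
Op 4: write(P0, v0, 184). refcount(pp0)=2>1 -> COPY to pp2. 3 ppages; refcounts: pp0:1 pp1:2 pp2:1
Op 5: fork(P1) -> P2. 3 ppages; refcounts: pp0:2 pp1:3 pp2:1
Op 6: write(P1, v1, 152). refcount(pp1)=3>1 -> COPY to pp3. 4 ppages; refcounts: pp0:2 pp1:2 pp2:1 pp3:1

yes yes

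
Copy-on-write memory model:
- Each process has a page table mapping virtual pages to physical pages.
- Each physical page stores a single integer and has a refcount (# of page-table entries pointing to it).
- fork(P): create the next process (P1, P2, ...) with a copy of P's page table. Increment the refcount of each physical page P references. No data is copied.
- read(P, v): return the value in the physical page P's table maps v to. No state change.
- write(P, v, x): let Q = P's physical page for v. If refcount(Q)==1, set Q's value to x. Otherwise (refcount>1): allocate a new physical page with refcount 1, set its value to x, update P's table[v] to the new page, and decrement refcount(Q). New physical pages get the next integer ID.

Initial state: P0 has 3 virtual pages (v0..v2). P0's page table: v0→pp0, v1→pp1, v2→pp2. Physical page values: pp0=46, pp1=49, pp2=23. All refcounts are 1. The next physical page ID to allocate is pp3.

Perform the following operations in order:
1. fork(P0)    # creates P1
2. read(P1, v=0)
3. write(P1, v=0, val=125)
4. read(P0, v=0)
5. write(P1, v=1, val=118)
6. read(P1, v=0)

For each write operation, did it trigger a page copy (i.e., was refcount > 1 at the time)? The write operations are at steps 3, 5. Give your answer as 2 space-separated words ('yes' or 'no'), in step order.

Op 1: fork(P0) -> P1. 3 ppages; refcounts: pp0:2 pp1:2 pp2:2
Op 2: read(P1, v0) -> 46. No state change.
Op 3: write(P1, v0, 125). refcount(pp0)=2>1 -> COPY to pp3. 4 ppages; refcounts: pp0:1 pp1:2 pp2:2 pp3:1
Op 4: read(P0, v0) -> 46. No state change.
Op 5: write(P1, v1, 118). refcount(pp1)=2>1 -> COPY to pp4. 5 ppages; refcounts: pp0:1 pp1:1 pp2:2 pp3:1 pp4:1
Op 6: read(P1, v0) -> 125. No state change.

yes yes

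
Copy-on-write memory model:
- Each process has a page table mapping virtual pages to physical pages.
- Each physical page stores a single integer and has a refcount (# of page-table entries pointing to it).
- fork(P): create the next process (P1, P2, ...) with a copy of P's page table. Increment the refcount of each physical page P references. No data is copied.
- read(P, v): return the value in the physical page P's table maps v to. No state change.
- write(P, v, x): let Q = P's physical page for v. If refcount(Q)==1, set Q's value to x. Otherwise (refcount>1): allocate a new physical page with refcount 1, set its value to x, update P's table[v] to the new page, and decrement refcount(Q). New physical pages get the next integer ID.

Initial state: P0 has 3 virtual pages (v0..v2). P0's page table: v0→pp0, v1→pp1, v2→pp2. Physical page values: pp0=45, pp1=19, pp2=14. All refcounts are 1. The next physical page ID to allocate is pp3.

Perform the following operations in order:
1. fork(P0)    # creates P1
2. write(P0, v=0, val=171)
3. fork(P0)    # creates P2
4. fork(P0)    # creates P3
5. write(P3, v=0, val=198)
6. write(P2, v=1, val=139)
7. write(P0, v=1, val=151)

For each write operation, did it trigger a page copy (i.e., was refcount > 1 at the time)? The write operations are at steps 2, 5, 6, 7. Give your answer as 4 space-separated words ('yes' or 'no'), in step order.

Op 1: fork(P0) -> P1. 3 ppages; refcounts: pp0:2 pp1:2 pp2:2
Op 2: write(P0, v0, 171). refcount(pp0)=2>1 -> COPY to pp3. 4 ppages; refcounts: pp0:1 pp1:2 pp2:2 pp3:1
Op 3: fork(P0) -> P2. 4 ppages; refcounts: pp0:1 pp1:3 pp2:3 pp3:2
Op 4: fork(P0) -> P3. 4 ppages; refcounts: pp0:1 pp1:4 pp2:4 pp3:3
Op 5: write(P3, v0, 198). refcount(pp3)=3>1 -> COPY to pp4. 5 ppages; refcounts: pp0:1 pp1:4 pp2:4 pp3:2 pp4:1
Op 6: write(P2, v1, 139). refcount(pp1)=4>1 -> COPY to pp5. 6 ppages; refcounts: pp0:1 pp1:3 pp2:4 pp3:2 pp4:1 pp5:1
Op 7: write(P0, v1, 151). refcount(pp1)=3>1 -> COPY to pp6. 7 ppages; refcounts: pp0:1 pp1:2 pp2:4 pp3:2 pp4:1 pp5:1 pp6:1

yes yes yes yes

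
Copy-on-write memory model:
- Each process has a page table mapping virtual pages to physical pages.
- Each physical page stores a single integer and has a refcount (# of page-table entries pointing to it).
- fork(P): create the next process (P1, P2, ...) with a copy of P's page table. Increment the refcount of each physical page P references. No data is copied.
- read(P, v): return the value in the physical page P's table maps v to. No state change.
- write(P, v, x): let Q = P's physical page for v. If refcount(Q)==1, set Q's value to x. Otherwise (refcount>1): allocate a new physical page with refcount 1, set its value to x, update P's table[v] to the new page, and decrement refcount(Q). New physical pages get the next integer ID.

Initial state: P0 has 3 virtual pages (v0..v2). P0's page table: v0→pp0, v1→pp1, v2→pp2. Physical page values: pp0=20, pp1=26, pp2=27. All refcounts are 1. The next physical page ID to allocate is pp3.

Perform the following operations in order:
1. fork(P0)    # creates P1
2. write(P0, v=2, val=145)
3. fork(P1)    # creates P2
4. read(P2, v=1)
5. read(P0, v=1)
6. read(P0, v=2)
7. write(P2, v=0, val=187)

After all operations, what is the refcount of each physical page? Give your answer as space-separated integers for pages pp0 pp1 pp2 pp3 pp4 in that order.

Answer: 2 3 2 1 1

Derivation:
Op 1: fork(P0) -> P1. 3 ppages; refcounts: pp0:2 pp1:2 pp2:2
Op 2: write(P0, v2, 145). refcount(pp2)=2>1 -> COPY to pp3. 4 ppages; refcounts: pp0:2 pp1:2 pp2:1 pp3:1
Op 3: fork(P1) -> P2. 4 ppages; refcounts: pp0:3 pp1:3 pp2:2 pp3:1
Op 4: read(P2, v1) -> 26. No state change.
Op 5: read(P0, v1) -> 26. No state change.
Op 6: read(P0, v2) -> 145. No state change.
Op 7: write(P2, v0, 187). refcount(pp0)=3>1 -> COPY to pp4. 5 ppages; refcounts: pp0:2 pp1:3 pp2:2 pp3:1 pp4:1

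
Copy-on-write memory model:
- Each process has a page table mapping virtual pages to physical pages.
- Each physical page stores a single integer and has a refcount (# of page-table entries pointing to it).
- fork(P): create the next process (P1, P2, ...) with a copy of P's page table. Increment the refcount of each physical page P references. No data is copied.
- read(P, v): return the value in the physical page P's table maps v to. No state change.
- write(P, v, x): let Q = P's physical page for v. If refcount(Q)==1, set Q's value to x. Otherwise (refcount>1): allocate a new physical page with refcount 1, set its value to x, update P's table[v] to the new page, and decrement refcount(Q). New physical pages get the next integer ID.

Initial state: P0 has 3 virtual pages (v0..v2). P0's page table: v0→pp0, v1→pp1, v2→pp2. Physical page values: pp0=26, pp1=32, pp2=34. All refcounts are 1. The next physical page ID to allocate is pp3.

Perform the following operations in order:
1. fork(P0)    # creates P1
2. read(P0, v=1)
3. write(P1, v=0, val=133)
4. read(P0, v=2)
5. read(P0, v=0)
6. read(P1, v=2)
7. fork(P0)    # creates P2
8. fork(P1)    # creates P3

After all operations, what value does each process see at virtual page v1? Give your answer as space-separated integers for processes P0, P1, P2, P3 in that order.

Answer: 32 32 32 32

Derivation:
Op 1: fork(P0) -> P1. 3 ppages; refcounts: pp0:2 pp1:2 pp2:2
Op 2: read(P0, v1) -> 32. No state change.
Op 3: write(P1, v0, 133). refcount(pp0)=2>1 -> COPY to pp3. 4 ppages; refcounts: pp0:1 pp1:2 pp2:2 pp3:1
Op 4: read(P0, v2) -> 34. No state change.
Op 5: read(P0, v0) -> 26. No state change.
Op 6: read(P1, v2) -> 34. No state change.
Op 7: fork(P0) -> P2. 4 ppages; refcounts: pp0:2 pp1:3 pp2:3 pp3:1
Op 8: fork(P1) -> P3. 4 ppages; refcounts: pp0:2 pp1:4 pp2:4 pp3:2
P0: v1 -> pp1 = 32
P1: v1 -> pp1 = 32
P2: v1 -> pp1 = 32
P3: v1 -> pp1 = 32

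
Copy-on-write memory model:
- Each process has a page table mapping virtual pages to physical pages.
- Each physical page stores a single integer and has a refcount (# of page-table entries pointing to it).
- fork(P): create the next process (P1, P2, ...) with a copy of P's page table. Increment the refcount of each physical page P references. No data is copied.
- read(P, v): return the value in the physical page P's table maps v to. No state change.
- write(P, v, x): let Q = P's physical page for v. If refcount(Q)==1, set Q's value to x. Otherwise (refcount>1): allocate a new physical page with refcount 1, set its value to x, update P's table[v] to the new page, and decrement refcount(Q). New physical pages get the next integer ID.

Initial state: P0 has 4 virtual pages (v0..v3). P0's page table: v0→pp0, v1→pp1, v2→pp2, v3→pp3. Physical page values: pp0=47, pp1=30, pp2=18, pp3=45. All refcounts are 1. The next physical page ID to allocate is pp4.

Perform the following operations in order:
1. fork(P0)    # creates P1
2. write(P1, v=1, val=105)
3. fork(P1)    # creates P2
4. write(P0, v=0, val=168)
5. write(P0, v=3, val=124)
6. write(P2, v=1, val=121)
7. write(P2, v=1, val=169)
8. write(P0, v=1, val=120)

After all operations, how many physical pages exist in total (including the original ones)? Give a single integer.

Answer: 8

Derivation:
Op 1: fork(P0) -> P1. 4 ppages; refcounts: pp0:2 pp1:2 pp2:2 pp3:2
Op 2: write(P1, v1, 105). refcount(pp1)=2>1 -> COPY to pp4. 5 ppages; refcounts: pp0:2 pp1:1 pp2:2 pp3:2 pp4:1
Op 3: fork(P1) -> P2. 5 ppages; refcounts: pp0:3 pp1:1 pp2:3 pp3:3 pp4:2
Op 4: write(P0, v0, 168). refcount(pp0)=3>1 -> COPY to pp5. 6 ppages; refcounts: pp0:2 pp1:1 pp2:3 pp3:3 pp4:2 pp5:1
Op 5: write(P0, v3, 124). refcount(pp3)=3>1 -> COPY to pp6. 7 ppages; refcounts: pp0:2 pp1:1 pp2:3 pp3:2 pp4:2 pp5:1 pp6:1
Op 6: write(P2, v1, 121). refcount(pp4)=2>1 -> COPY to pp7. 8 ppages; refcounts: pp0:2 pp1:1 pp2:3 pp3:2 pp4:1 pp5:1 pp6:1 pp7:1
Op 7: write(P2, v1, 169). refcount(pp7)=1 -> write in place. 8 ppages; refcounts: pp0:2 pp1:1 pp2:3 pp3:2 pp4:1 pp5:1 pp6:1 pp7:1
Op 8: write(P0, v1, 120). refcount(pp1)=1 -> write in place. 8 ppages; refcounts: pp0:2 pp1:1 pp2:3 pp3:2 pp4:1 pp5:1 pp6:1 pp7:1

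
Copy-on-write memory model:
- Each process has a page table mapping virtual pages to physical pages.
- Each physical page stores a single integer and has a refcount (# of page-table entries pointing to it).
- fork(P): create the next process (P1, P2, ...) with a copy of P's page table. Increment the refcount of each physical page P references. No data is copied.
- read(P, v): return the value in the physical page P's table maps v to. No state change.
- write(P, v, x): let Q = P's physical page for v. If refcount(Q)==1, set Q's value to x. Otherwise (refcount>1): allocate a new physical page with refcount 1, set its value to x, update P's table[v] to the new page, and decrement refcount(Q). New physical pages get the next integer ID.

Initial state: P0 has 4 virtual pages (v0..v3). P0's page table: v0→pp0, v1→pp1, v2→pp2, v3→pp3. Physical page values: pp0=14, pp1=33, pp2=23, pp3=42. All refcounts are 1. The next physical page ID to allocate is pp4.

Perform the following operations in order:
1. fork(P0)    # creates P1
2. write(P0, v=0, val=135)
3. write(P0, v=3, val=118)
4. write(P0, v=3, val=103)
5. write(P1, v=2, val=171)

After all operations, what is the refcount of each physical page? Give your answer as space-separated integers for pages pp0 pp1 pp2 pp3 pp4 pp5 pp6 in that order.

Op 1: fork(P0) -> P1. 4 ppages; refcounts: pp0:2 pp1:2 pp2:2 pp3:2
Op 2: write(P0, v0, 135). refcount(pp0)=2>1 -> COPY to pp4. 5 ppages; refcounts: pp0:1 pp1:2 pp2:2 pp3:2 pp4:1
Op 3: write(P0, v3, 118). refcount(pp3)=2>1 -> COPY to pp5. 6 ppages; refcounts: pp0:1 pp1:2 pp2:2 pp3:1 pp4:1 pp5:1
Op 4: write(P0, v3, 103). refcount(pp5)=1 -> write in place. 6 ppages; refcounts: pp0:1 pp1:2 pp2:2 pp3:1 pp4:1 pp5:1
Op 5: write(P1, v2, 171). refcount(pp2)=2>1 -> COPY to pp6. 7 ppages; refcounts: pp0:1 pp1:2 pp2:1 pp3:1 pp4:1 pp5:1 pp6:1

Answer: 1 2 1 1 1 1 1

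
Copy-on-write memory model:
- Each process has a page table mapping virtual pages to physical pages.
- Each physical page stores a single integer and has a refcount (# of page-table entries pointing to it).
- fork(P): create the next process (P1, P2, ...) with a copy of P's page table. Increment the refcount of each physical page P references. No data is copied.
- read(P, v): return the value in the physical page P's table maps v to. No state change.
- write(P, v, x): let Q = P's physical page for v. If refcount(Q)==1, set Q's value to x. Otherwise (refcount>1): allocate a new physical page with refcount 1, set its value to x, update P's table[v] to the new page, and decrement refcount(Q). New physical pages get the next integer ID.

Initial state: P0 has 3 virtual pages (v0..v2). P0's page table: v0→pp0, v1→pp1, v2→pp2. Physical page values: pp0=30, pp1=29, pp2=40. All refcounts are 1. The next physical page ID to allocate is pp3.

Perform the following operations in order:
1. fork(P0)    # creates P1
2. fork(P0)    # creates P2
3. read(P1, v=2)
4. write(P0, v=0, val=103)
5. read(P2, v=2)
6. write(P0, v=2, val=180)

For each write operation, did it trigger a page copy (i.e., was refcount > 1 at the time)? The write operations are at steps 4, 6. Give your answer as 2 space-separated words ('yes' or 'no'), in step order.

Op 1: fork(P0) -> P1. 3 ppages; refcounts: pp0:2 pp1:2 pp2:2
Op 2: fork(P0) -> P2. 3 ppages; refcounts: pp0:3 pp1:3 pp2:3
Op 3: read(P1, v2) -> 40. No state change.
Op 4: write(P0, v0, 103). refcount(pp0)=3>1 -> COPY to pp3. 4 ppages; refcounts: pp0:2 pp1:3 pp2:3 pp3:1
Op 5: read(P2, v2) -> 40. No state change.
Op 6: write(P0, v2, 180). refcount(pp2)=3>1 -> COPY to pp4. 5 ppages; refcounts: pp0:2 pp1:3 pp2:2 pp3:1 pp4:1

yes yes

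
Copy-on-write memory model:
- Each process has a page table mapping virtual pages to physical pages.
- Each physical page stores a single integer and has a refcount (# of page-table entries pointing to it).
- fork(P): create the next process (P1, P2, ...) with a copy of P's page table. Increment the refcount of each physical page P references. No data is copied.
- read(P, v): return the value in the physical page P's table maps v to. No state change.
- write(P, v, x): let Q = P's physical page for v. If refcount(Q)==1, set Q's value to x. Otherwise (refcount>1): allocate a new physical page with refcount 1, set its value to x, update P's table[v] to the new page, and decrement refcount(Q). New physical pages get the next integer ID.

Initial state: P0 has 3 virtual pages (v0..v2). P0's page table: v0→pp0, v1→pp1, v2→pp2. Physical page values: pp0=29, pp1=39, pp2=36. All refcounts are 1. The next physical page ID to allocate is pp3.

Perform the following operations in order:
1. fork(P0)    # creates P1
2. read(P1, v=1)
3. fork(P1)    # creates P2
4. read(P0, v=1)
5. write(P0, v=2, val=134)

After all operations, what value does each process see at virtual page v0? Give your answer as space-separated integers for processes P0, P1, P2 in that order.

Op 1: fork(P0) -> P1. 3 ppages; refcounts: pp0:2 pp1:2 pp2:2
Op 2: read(P1, v1) -> 39. No state change.
Op 3: fork(P1) -> P2. 3 ppages; refcounts: pp0:3 pp1:3 pp2:3
Op 4: read(P0, v1) -> 39. No state change.
Op 5: write(P0, v2, 134). refcount(pp2)=3>1 -> COPY to pp3. 4 ppages; refcounts: pp0:3 pp1:3 pp2:2 pp3:1
P0: v0 -> pp0 = 29
P1: v0 -> pp0 = 29
P2: v0 -> pp0 = 29

Answer: 29 29 29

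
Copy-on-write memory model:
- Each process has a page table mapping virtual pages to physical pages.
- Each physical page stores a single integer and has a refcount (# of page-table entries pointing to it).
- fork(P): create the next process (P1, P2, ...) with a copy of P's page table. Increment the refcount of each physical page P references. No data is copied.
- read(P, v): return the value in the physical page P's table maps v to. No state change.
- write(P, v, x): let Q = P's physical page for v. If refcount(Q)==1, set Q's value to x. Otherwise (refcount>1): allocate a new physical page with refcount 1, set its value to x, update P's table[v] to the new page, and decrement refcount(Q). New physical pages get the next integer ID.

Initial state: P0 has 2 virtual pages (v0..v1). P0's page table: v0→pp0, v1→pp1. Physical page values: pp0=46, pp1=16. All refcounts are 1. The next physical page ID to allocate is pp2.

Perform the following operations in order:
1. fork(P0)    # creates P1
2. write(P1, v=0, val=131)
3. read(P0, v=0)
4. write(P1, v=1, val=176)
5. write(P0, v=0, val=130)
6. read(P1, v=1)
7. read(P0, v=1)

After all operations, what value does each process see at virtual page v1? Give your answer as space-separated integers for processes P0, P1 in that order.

Answer: 16 176

Derivation:
Op 1: fork(P0) -> P1. 2 ppages; refcounts: pp0:2 pp1:2
Op 2: write(P1, v0, 131). refcount(pp0)=2>1 -> COPY to pp2. 3 ppages; refcounts: pp0:1 pp1:2 pp2:1
Op 3: read(P0, v0) -> 46. No state change.
Op 4: write(P1, v1, 176). refcount(pp1)=2>1 -> COPY to pp3. 4 ppages; refcounts: pp0:1 pp1:1 pp2:1 pp3:1
Op 5: write(P0, v0, 130). refcount(pp0)=1 -> write in place. 4 ppages; refcounts: pp0:1 pp1:1 pp2:1 pp3:1
Op 6: read(P1, v1) -> 176. No state change.
Op 7: read(P0, v1) -> 16. No state change.
P0: v1 -> pp1 = 16
P1: v1 -> pp3 = 176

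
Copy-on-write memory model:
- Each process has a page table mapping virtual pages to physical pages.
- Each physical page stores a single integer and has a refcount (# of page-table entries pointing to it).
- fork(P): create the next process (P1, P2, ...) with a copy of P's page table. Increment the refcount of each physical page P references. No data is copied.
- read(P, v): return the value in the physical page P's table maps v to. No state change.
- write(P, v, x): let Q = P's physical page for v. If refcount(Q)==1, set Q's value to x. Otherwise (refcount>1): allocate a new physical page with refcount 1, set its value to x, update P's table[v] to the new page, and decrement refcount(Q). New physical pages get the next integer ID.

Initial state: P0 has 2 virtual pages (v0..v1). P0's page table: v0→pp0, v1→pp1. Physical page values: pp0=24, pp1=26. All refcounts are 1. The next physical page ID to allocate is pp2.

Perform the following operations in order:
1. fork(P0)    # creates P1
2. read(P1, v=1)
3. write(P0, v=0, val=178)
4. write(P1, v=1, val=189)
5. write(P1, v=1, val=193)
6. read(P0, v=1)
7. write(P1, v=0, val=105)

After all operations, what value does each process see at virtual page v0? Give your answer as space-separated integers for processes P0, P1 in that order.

Answer: 178 105

Derivation:
Op 1: fork(P0) -> P1. 2 ppages; refcounts: pp0:2 pp1:2
Op 2: read(P1, v1) -> 26. No state change.
Op 3: write(P0, v0, 178). refcount(pp0)=2>1 -> COPY to pp2. 3 ppages; refcounts: pp0:1 pp1:2 pp2:1
Op 4: write(P1, v1, 189). refcount(pp1)=2>1 -> COPY to pp3. 4 ppages; refcounts: pp0:1 pp1:1 pp2:1 pp3:1
Op 5: write(P1, v1, 193). refcount(pp3)=1 -> write in place. 4 ppages; refcounts: pp0:1 pp1:1 pp2:1 pp3:1
Op 6: read(P0, v1) -> 26. No state change.
Op 7: write(P1, v0, 105). refcount(pp0)=1 -> write in place. 4 ppages; refcounts: pp0:1 pp1:1 pp2:1 pp3:1
P0: v0 -> pp2 = 178
P1: v0 -> pp0 = 105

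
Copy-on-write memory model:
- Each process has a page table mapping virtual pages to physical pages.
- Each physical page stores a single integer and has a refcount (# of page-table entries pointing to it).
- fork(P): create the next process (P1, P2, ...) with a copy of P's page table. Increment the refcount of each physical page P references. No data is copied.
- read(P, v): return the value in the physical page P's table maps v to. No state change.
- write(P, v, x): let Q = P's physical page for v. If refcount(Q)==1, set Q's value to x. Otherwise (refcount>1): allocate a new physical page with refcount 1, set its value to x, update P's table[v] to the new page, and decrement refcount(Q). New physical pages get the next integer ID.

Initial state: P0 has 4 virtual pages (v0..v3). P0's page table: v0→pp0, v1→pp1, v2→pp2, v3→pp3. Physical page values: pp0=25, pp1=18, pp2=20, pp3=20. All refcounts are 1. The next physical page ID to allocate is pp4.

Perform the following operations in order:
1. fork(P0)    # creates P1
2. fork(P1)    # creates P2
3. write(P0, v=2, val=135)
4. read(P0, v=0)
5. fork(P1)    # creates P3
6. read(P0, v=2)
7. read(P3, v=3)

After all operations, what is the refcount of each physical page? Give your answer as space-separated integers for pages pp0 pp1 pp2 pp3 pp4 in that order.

Answer: 4 4 3 4 1

Derivation:
Op 1: fork(P0) -> P1. 4 ppages; refcounts: pp0:2 pp1:2 pp2:2 pp3:2
Op 2: fork(P1) -> P2. 4 ppages; refcounts: pp0:3 pp1:3 pp2:3 pp3:3
Op 3: write(P0, v2, 135). refcount(pp2)=3>1 -> COPY to pp4. 5 ppages; refcounts: pp0:3 pp1:3 pp2:2 pp3:3 pp4:1
Op 4: read(P0, v0) -> 25. No state change.
Op 5: fork(P1) -> P3. 5 ppages; refcounts: pp0:4 pp1:4 pp2:3 pp3:4 pp4:1
Op 6: read(P0, v2) -> 135. No state change.
Op 7: read(P3, v3) -> 20. No state change.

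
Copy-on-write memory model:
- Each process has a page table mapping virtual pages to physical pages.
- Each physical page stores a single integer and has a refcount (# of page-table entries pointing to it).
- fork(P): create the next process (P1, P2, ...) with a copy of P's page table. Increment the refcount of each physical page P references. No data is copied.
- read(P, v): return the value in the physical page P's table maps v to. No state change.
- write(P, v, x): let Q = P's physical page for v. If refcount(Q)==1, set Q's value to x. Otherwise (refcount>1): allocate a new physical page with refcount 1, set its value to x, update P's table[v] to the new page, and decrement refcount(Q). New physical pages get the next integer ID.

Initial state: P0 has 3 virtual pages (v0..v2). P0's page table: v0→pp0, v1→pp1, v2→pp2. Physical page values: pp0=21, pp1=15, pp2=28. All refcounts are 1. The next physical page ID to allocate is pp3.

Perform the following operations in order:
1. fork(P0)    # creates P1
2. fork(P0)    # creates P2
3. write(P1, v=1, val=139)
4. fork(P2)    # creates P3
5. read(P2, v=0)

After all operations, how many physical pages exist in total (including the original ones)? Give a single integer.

Op 1: fork(P0) -> P1. 3 ppages; refcounts: pp0:2 pp1:2 pp2:2
Op 2: fork(P0) -> P2. 3 ppages; refcounts: pp0:3 pp1:3 pp2:3
Op 3: write(P1, v1, 139). refcount(pp1)=3>1 -> COPY to pp3. 4 ppages; refcounts: pp0:3 pp1:2 pp2:3 pp3:1
Op 4: fork(P2) -> P3. 4 ppages; refcounts: pp0:4 pp1:3 pp2:4 pp3:1
Op 5: read(P2, v0) -> 21. No state change.

Answer: 4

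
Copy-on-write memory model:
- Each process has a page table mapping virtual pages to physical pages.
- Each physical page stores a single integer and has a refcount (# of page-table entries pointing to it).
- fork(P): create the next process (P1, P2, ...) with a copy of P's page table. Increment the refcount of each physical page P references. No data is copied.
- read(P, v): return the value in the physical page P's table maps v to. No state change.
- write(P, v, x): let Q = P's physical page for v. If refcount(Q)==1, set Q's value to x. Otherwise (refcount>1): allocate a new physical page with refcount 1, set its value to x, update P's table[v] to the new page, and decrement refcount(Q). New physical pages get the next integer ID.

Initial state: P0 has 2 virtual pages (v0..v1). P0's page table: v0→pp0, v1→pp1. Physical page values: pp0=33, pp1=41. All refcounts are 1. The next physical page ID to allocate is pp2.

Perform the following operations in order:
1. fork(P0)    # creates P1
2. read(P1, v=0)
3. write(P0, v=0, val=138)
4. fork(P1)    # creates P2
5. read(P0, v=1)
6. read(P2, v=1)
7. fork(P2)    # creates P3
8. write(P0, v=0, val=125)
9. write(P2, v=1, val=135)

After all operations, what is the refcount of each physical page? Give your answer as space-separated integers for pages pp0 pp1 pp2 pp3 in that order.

Op 1: fork(P0) -> P1. 2 ppages; refcounts: pp0:2 pp1:2
Op 2: read(P1, v0) -> 33. No state change.
Op 3: write(P0, v0, 138). refcount(pp0)=2>1 -> COPY to pp2. 3 ppages; refcounts: pp0:1 pp1:2 pp2:1
Op 4: fork(P1) -> P2. 3 ppages; refcounts: pp0:2 pp1:3 pp2:1
Op 5: read(P0, v1) -> 41. No state change.
Op 6: read(P2, v1) -> 41. No state change.
Op 7: fork(P2) -> P3. 3 ppages; refcounts: pp0:3 pp1:4 pp2:1
Op 8: write(P0, v0, 125). refcount(pp2)=1 -> write in place. 3 ppages; refcounts: pp0:3 pp1:4 pp2:1
Op 9: write(P2, v1, 135). refcount(pp1)=4>1 -> COPY to pp3. 4 ppages; refcounts: pp0:3 pp1:3 pp2:1 pp3:1

Answer: 3 3 1 1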